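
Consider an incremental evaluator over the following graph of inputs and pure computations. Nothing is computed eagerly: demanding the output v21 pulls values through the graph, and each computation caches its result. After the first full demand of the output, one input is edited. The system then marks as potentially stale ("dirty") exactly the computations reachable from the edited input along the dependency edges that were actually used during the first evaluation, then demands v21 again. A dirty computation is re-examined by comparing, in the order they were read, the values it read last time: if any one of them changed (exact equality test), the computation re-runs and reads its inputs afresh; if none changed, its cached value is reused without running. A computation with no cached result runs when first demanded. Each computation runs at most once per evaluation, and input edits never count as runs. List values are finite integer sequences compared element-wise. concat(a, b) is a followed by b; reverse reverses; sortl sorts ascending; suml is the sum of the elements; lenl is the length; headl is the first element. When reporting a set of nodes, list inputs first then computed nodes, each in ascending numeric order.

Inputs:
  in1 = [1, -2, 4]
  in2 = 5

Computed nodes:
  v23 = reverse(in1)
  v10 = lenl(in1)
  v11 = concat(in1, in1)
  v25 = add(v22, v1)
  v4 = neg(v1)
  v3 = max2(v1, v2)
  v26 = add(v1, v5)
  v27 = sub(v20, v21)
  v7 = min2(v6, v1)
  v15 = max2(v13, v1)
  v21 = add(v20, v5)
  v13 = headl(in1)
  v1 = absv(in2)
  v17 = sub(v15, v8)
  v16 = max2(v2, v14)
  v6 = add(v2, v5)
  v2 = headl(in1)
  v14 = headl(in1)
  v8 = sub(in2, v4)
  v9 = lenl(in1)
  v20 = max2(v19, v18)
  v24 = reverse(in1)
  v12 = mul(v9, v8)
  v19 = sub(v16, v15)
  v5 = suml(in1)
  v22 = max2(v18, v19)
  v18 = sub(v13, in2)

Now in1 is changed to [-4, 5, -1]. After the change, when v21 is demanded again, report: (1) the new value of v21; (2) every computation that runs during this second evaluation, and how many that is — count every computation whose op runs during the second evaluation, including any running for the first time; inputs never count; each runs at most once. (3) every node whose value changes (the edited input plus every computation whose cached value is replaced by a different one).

v21 now evaluates to -9.
Run set: v2, v5, v13, v14, v15, v16, v18, v19, v20, v21 (10 run).
Changed values: in1, v2, v5, v13, v14, v16, v18, v19, v20, v21.

Initial pass — values computed on the first demand:
  v1 = absv(5) = 5
  v2 = headl([1, -2, 4]) = 1
  v5 = suml([1, -2, 4]) = 3
  v13 = headl([1, -2, 4]) = 1
  v14 = headl([1, -2, 4]) = 1
  v15 = max2(1, 5) = 5
  v16 = max2(1, 1) = 1
  v18 = sub(1, 5) = -4
  v19 = sub(1, 5) = -4
  v20 = max2(-4, -4) = -4
  v21 = add(-4, 3) = -1

Second demand — change propagation:
  v2: re-runs because in1 [1, -2, 4]->[-4, 5, -1]; new result -4.
  v5: re-runs because in1 [1, -2, 4]->[-4, 5, -1]; new result 0.
  v13: re-runs because in1 [1, -2, 4]->[-4, 5, -1]; new result -4.
  v14: re-runs because in1 [1, -2, 4]->[-4, 5, -1]; new result -4.
  v15: re-runs because v13 1->-4; new result 5 (unchanged).
  v16: re-runs because v2 1->-4; v14 1->-4; new result -4.
  v18: re-runs because v13 1->-4; new result -9.
  v19: re-runs because v16 1->-4; new result -9.
  v20: re-runs because v19 -4->-9; v18 -4->-9; new result -9.
  v21: re-runs because v20 -4->-9; v5 3->0; new result -9.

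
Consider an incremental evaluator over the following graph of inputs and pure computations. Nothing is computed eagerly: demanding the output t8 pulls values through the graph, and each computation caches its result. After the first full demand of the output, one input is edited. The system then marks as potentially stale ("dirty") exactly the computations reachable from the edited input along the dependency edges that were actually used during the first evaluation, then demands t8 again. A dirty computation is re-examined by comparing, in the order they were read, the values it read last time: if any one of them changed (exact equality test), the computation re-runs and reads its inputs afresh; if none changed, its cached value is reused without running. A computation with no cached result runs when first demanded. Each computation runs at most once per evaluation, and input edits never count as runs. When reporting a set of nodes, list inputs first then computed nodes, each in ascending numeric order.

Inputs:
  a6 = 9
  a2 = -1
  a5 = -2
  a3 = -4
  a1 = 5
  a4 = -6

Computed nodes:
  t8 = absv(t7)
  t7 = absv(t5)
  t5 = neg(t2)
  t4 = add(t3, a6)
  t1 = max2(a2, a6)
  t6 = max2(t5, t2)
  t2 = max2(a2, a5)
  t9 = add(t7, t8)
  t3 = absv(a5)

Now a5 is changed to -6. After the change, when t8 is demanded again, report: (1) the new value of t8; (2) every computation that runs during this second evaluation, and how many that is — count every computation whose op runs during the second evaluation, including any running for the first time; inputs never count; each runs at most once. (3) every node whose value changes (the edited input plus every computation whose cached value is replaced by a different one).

t8 now evaluates to 1.
Run set: t2 (1 run).
Changed values: a5.
The important point: t2 recomputes to an identical value, and the output ends up unchanged.

Initial pass — values computed on the first demand:
  t2 = max2(-1, -2) = -1
  t5 = neg(-1) = 1
  t7 = absv(1) = 1
  t8 = absv(1) = 1

Second demand — change propagation:
  t2: re-runs because a5 -2->-6; new result -1 (unchanged).
  t5: re-examined; everything it read last time is the same (t2 unchanged) — cache 1 kept, no run.
  t7: re-examined; everything it read last time is the same (t5 unchanged) — cache 1 kept, no run.
  t8: re-examined; everything it read last time is the same (t7 unchanged) — cache 1 kept, no run.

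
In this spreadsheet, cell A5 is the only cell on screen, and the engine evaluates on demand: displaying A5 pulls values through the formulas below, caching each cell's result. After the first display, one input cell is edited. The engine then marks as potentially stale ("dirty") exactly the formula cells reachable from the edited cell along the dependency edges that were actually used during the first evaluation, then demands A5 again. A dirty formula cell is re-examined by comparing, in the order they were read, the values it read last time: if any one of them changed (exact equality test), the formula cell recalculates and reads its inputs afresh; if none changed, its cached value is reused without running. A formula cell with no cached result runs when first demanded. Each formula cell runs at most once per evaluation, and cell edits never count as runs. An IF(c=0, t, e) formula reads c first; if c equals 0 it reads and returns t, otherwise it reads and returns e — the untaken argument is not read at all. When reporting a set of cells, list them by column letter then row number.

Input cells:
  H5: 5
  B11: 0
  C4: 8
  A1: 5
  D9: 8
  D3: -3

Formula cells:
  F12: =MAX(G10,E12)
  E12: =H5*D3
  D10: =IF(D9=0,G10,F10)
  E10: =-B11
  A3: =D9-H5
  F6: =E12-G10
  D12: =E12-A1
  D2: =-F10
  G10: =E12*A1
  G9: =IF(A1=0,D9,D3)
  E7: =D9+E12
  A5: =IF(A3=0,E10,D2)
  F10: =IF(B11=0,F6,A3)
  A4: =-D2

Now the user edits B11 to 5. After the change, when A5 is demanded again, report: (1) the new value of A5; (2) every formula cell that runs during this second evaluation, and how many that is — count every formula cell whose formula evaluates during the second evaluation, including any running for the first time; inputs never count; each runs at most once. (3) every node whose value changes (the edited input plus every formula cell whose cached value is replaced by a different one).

Initial pass — values computed on the first demand:
  A3 = 8 - 5 = 3
  E12 = 5 * -3 = -15
  G10 = -15 * 5 = -75
  F6 = -15 - -75 = 60
  F10 = IF(B11=0: B11=0 -> then branch F6) = 60
  D2 = -(60) = -60
  A5 = IF(A3=0: A3=3 -> else branch D2) = -60

Second demand — change propagation:
  F10: re-runs because B11 0->5; new result 3.
  D2: re-runs because F10 60->3; new result -3.
  A5: re-runs because D2 -60->-3; new result -3.

A5 now evaluates to -3.
Run set: A5, D2, F10 (3 run).
Changed values: A5, B11, D2, F10.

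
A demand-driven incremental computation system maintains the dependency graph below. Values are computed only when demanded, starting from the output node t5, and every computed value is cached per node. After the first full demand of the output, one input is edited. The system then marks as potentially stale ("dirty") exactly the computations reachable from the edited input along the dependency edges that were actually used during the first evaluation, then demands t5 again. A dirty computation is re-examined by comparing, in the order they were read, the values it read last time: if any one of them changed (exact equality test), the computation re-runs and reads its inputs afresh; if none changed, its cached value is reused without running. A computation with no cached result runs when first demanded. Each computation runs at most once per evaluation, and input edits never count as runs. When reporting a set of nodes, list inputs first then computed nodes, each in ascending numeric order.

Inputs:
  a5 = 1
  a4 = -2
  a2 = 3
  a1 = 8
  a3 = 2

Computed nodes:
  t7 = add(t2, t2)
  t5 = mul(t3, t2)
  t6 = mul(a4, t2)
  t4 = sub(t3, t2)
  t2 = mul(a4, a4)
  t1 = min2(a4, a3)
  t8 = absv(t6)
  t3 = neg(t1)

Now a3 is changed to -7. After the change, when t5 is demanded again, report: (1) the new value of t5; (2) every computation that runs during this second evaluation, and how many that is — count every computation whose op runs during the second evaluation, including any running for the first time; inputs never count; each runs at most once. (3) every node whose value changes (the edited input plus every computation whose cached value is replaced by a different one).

First evaluation (everything demanded from the output):
  t1 = min2(-2, 2) = -2
  t2 = mul(-2, -2) = 4
  t3 = neg(-2) = 2
  t5 = mul(2, 4) = 8

Propagation after the edit:
  t1: runs — a3 2->-7; result -7.
  t3: runs — t1 -2->-7; result 7.
  t5: runs — t3 2->7; result 28.

New value of t5: 28.
Computations that run: t1, t3, t5 — 3 in total.
Values that change: a3, t1, t3, t5.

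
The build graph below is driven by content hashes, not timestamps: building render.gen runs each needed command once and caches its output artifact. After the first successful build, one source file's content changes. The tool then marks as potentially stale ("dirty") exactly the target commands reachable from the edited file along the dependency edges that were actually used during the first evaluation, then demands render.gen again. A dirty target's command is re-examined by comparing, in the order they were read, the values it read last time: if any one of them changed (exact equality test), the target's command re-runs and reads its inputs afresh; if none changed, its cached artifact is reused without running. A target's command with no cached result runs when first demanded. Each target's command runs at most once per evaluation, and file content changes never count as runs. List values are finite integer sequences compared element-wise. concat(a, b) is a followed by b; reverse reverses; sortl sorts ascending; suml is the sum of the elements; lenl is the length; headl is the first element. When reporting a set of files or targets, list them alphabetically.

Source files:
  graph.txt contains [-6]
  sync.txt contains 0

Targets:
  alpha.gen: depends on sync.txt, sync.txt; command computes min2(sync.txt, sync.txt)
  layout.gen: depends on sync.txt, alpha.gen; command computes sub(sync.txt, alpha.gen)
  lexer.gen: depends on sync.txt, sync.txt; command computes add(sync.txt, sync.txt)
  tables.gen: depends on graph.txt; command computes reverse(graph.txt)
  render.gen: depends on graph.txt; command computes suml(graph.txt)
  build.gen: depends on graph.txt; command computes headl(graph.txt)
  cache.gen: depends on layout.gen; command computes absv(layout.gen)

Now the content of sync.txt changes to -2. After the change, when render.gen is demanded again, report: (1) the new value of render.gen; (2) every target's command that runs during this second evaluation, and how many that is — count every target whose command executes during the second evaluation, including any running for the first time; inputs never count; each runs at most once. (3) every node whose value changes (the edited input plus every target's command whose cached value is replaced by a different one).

Initial pass — values computed on the first demand:
  render.gen = suml([-6]) = -6

Second demand — change propagation:
  no demanded computation ever read sync.txt, so the edit dirties nothing and nothing runs.

The important point: nothing the output needs ever reads sync.txt, so the edit is invisible to it.

render.gen now evaluates to -6.
Run set: none (0 run).
Changed values: sync.txt.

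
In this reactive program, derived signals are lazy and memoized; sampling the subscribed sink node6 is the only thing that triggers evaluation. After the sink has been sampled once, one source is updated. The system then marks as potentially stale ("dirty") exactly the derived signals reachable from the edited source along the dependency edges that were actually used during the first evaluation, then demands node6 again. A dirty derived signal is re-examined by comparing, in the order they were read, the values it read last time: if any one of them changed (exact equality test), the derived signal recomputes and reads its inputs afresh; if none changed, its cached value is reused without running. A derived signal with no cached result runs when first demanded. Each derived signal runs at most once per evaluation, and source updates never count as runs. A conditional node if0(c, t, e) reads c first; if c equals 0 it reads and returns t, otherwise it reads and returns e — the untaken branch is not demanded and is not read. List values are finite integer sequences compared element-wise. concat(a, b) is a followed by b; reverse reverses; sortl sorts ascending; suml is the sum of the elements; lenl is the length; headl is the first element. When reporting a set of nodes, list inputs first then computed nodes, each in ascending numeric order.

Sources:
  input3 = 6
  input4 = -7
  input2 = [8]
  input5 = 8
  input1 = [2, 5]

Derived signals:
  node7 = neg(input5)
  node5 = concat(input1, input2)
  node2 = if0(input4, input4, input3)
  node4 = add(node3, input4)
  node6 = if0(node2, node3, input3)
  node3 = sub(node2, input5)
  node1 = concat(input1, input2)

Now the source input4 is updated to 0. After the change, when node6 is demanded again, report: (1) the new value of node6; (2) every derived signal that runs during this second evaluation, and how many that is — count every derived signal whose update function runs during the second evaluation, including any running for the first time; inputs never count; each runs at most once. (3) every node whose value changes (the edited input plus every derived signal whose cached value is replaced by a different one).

Demanding node6 again yields -8.
3 derived signals run: node2, node3, node6.
The nodes whose values change: input4, node2, node6.
Note the branch switch — node3 had no cache and runs now for the first time.

First demand of the output computes:
  node2 = if0(input4=-7 -> else branch input3) = 6
  node6 = if0(node2=6 -> else branch input3) = 6

After the edit, cleaning proceeds:
  node2: a read changed (input4 -7->0) — executes, giving 0.
  node3: had never run; runs now, result -8.
  node6: a read changed (node2 6->0) — executes, giving -8.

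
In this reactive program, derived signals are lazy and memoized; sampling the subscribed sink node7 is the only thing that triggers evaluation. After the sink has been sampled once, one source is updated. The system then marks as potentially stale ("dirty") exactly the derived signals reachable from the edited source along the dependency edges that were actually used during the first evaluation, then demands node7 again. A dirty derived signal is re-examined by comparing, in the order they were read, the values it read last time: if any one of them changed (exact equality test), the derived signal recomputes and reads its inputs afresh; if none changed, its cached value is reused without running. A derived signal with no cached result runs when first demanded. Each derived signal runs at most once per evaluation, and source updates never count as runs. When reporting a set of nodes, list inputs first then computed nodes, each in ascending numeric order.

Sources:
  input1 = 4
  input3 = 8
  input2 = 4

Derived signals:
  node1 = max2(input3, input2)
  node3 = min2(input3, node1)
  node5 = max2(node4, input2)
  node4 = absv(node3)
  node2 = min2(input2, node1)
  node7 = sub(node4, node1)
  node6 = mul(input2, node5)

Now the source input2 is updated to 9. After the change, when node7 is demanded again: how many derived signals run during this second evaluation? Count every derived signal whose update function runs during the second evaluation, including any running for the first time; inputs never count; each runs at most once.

3 derived signals run: node1, node3, node7.
Note where the cutoff bites: node4 is checked, finds nothing changed, and keeps its cache.

First demand of the output computes:
  node1 = max2(8, 4) = 8
  node3 = min2(8, 8) = 8
  node4 = absv(8) = 8
  node7 = sub(8, 8) = 0

After the edit, cleaning proceeds:
  node1: a read changed (input2 4->9) — executes, giving 9.
  node3: a read changed (node1 8->9) — executes, giving 8 — identical to its old value.
  node4: dirty, but its reads are unchanged (node3 unchanged); cached 8 stands.
  node7: a read changed (node1 8->9) — executes, giving -1.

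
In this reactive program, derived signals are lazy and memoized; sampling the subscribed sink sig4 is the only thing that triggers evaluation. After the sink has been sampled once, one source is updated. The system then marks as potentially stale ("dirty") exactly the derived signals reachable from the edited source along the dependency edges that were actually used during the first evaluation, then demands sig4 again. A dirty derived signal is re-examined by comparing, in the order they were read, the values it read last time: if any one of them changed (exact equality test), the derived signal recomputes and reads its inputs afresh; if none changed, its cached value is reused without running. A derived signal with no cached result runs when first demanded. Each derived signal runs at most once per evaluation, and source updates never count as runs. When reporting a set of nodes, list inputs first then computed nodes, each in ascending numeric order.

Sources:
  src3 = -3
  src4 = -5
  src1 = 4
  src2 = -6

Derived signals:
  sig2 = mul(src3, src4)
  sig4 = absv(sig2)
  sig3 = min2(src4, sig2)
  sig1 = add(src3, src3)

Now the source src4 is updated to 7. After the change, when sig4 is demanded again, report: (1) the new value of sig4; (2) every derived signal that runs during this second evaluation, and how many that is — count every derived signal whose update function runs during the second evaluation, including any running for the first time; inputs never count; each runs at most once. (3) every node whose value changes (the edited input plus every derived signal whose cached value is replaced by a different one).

Demanding sig4 again yields 21.
2 derived signals run: sig2, sig4.
The nodes whose values change: src4, sig2, sig4.

First demand of the output computes:
  sig2 = mul(-3, -5) = 15
  sig4 = absv(15) = 15

After the edit, cleaning proceeds:
  sig2: a read changed (src4 -5->7) — executes, giving -21.
  sig4: a read changed (sig2 15->-21) — executes, giving 21.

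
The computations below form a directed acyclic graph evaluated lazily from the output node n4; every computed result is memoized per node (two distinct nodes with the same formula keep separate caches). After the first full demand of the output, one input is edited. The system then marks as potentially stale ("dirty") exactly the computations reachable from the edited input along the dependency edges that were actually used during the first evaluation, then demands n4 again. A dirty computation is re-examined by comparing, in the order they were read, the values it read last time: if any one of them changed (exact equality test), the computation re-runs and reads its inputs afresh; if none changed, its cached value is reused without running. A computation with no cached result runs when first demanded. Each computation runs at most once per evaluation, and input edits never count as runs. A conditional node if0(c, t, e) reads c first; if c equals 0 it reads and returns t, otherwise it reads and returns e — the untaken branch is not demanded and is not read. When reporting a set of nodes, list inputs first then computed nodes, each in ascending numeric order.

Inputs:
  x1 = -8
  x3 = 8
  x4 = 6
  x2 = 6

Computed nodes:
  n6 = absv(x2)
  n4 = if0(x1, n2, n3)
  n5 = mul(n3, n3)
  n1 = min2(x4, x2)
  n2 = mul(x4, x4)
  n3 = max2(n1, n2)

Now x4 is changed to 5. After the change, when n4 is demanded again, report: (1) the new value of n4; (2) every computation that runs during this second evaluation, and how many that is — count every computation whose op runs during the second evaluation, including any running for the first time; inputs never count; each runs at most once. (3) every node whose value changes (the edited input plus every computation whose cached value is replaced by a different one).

First demand of the output computes:
  n1 = min2(6, 6) = 6
  n2 = mul(6, 6) = 36
  n3 = max2(6, 36) = 36
  n4 = if0(x1=-8 -> else branch n3) = 36

After the edit, cleaning proceeds:
  n1: a read changed (x4 6->5) — executes, giving 5.
  n2: a read changed (x4 6->5; x4 6->5) — executes, giving 25.
  n3: a read changed (n1 6->5; n2 36->25) — executes, giving 25.
  n4: a read changed (n3 36->25) — executes, giving 25.

Demanding n4 again yields 25.
4 computations run: n1, n2, n3, n4.
The nodes whose values change: x4, n1, n2, n3, n4.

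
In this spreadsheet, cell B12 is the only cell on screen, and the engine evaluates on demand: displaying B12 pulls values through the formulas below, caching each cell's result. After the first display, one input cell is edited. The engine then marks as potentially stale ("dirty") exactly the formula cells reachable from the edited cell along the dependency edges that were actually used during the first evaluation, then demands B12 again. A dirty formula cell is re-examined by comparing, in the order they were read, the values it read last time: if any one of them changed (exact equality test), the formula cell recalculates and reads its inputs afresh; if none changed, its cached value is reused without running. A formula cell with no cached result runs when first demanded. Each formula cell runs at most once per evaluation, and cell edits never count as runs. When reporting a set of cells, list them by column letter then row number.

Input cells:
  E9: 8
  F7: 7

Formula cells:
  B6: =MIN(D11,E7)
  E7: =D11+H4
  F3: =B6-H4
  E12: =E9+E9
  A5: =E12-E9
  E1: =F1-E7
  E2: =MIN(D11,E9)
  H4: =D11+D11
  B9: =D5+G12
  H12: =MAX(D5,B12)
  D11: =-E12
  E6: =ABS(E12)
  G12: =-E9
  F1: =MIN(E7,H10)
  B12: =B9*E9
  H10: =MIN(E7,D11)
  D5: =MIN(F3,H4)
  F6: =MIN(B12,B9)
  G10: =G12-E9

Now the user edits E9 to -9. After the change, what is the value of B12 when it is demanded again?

B12 now evaluates to 81.

Initial pass — values computed on the first demand:
  E12 = 8 + 8 = 16
  D11 = -(16) = -16
  G12 = -(8) = -8
  H4 = -16 + -16 = -32
  E7 = -16 + -32 = -48
  B6 = MIN(-16, -48) = -48
  F3 = -48 - -32 = -16
  D5 = MIN(-16, -32) = -32
  B9 = -32 + -8 = -40
  B12 = -40 * 8 = -320

Second demand — change propagation:
  E12: re-runs because E9 8->-9; E9 8->-9; new result -18.
  D11: re-runs because E12 16->-18; new result 18.
  G12: re-runs because E9 8->-9; new result 9.
  H4: re-runs because D11 -16->18; D11 -16->18; new result 36.
  E7: re-runs because D11 -16->18; H4 -32->36; new result 54.
  B6: re-runs because D11 -16->18; E7 -48->54; new result 18.
  F3: re-runs because B6 -48->18; H4 -32->36; new result -18.
  D5: re-runs because F3 -16->-18; H4 -32->36; new result -18.
  B9: re-runs because D5 -32->-18; G12 -8->9; new result -9.
  B12: re-runs because B9 -40->-9; E9 8->-9; new result 81.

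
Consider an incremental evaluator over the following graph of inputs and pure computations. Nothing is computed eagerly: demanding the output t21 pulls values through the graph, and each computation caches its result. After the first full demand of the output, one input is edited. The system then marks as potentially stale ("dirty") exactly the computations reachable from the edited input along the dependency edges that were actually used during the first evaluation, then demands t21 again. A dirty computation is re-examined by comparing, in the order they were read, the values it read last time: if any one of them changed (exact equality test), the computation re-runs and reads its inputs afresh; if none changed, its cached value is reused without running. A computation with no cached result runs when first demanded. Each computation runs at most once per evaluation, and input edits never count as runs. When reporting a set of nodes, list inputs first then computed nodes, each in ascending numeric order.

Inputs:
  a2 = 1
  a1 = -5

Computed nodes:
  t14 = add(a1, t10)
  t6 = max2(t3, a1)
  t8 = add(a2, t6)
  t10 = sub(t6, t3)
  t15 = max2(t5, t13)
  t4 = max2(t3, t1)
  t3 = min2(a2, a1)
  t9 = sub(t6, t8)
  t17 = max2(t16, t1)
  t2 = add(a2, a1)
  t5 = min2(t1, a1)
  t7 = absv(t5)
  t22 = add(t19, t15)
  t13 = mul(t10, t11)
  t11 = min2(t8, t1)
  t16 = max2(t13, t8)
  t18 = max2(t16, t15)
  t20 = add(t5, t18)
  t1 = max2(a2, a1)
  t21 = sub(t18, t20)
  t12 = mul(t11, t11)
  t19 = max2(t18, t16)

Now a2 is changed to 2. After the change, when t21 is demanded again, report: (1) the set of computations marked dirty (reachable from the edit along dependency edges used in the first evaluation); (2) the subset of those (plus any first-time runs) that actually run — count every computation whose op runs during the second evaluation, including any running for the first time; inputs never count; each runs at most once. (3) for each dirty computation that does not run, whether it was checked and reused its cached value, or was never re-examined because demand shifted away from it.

Dirty set: t1, t3, t5, t6, t8, t10, t11, t13, t15, t16, t18, t20, t21.
Run set: t1, t3, t5, t8, t11, t13, t16 (7 run).
Re-examined without running (cache reused): t6, t10, t15, t18, t20, t21.
The important point: at t6 every value read last time is unchanged, so the dirty flag clears without a run.

Initial pass — values computed on the first demand:
  t1 = max2(1, -5) = 1
  t3 = min2(1, -5) = -5
  t5 = min2(1, -5) = -5
  t6 = max2(-5, -5) = -5
  t8 = add(1, -5) = -4
  t10 = sub(-5, -5) = 0
  t11 = min2(-4, 1) = -4
  t13 = mul(0, -4) = 0
  t15 = max2(-5, 0) = 0
  t16 = max2(0, -4) = 0
  t18 = max2(0, 0) = 0
  t20 = add(-5, 0) = -5
  t21 = sub(0, -5) = 5

Second demand — change propagation:
  t1: re-runs because a2 1->2; new result 2.
  t3: re-runs because a2 1->2; new result -5 (unchanged).
  t5: re-runs because t1 1->2; new result -5 (unchanged).
  t6: re-examined; everything it read last time is the same (t3 unchanged, a1 unchanged) — cache -5 kept, no run.
  t8: re-runs because a2 1->2; new result -3.
  t10: re-examined; everything it read last time is the same (t6 unchanged, t3 unchanged) — cache 0 kept, no run.
  t11: re-runs because t8 -4->-3; t1 1->2; new result -3.
  t13: re-runs because t11 -4->-3; new result 0 (unchanged).
  t15: re-examined; everything it read last time is the same (t5 unchanged, t13 unchanged) — cache 0 kept, no run.
  t16: re-runs because t8 -4->-3; new result 0 (unchanged).
  t18: re-examined; everything it read last time is the same (t16 unchanged, t15 unchanged) — cache 0 kept, no run.
  t20: re-examined; everything it read last time is the same (t5 unchanged, t18 unchanged) — cache -5 kept, no run.
  t21: re-examined; everything it read last time is the same (t18 unchanged, t20 unchanged) — cache 5 kept, no run.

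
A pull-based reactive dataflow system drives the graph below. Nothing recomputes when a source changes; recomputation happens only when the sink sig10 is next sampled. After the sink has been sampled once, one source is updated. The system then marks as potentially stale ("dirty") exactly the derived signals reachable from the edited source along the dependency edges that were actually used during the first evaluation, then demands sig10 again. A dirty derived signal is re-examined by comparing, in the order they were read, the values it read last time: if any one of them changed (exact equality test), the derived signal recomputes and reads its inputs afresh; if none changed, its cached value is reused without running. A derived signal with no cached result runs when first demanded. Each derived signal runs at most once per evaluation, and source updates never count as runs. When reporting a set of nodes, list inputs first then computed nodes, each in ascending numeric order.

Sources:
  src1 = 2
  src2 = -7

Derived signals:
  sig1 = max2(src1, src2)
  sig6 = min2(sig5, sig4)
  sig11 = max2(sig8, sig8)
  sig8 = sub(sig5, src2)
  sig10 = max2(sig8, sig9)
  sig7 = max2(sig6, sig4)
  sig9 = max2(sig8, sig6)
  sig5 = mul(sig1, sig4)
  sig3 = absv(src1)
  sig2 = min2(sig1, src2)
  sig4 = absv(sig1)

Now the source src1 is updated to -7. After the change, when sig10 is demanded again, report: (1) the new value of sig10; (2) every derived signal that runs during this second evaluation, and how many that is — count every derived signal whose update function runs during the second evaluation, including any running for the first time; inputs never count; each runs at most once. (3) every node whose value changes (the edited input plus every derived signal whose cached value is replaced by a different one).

First evaluation (everything demanded from the output):
  sig1 = max2(2, -7) = 2
  sig4 = absv(2) = 2
  sig5 = mul(2, 2) = 4
  sig6 = min2(4, 2) = 2
  sig8 = sub(4, -7) = 11
  sig9 = max2(11, 2) = 11
  sig10 = max2(11, 11) = 11

Propagation after the edit:
  sig1: runs — src1 2->-7; result -7.
  sig4: runs — sig1 2->-7; result 7.
  sig5: runs — sig1 2->-7; sig4 2->7; result -49.
  sig6: runs — sig5 4->-49; sig4 2->7; result -49.
  sig8: runs — sig5 4->-49; result -42.
  sig9: runs — sig8 11->-42; sig6 2->-49; result -42.
  sig10: runs — sig8 11->-42; sig9 11->-42; result -42.

New value of sig10: -42.
Derived signals that run: sig1, sig4, sig5, sig6, sig8, sig9, sig10 — 7 in total.
Values that change: src1, sig1, sig4, sig5, sig6, sig8, sig9, sig10.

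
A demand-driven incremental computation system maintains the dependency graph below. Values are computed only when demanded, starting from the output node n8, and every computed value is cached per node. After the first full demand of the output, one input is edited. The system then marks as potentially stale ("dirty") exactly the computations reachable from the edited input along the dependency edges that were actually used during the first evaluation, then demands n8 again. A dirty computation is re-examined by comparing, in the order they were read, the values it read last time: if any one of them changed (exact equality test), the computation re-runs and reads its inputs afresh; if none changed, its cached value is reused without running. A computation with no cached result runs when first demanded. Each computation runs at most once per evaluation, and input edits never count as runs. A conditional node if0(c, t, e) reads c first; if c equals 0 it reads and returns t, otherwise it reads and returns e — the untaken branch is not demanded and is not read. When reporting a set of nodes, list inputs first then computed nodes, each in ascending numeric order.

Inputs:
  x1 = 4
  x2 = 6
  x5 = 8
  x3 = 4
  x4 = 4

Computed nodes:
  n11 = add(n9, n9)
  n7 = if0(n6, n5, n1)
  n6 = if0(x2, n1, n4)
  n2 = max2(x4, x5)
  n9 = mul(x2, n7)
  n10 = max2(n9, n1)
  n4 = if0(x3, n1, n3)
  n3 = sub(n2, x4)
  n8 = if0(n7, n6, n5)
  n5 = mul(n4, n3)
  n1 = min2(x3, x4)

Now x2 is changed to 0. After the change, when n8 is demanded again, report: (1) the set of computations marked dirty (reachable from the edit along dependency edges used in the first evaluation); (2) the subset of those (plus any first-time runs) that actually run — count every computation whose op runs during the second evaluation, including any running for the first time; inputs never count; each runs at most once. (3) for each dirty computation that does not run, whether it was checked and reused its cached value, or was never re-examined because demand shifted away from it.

Marked dirty: n6, n7, n8.
Computations that run: n6 — 1 in total.
Checked but reused from cache: n7, n8.
Key observation: the change is absorbed at n6 — it re-runs but produces the same value, and the output's value is unchanged.

First evaluation (everything demanded from the output):
  n1 = min2(4, 4) = 4
  n2 = max2(4, 8) = 8
  n3 = sub(8, 4) = 4
  n4 = if0(x3=4 -> else branch n3) = 4
  n5 = mul(4, 4) = 16
  n6 = if0(x2=6 -> else branch n4) = 4
  n7 = if0(n6=4 -> else branch n1) = 4
  n8 = if0(n7=4 -> else branch n5) = 16

Propagation after the edit:
  n6: runs — x2 6->0; result 4 (same value as before).
  n7: checked — values it read are unchanged (n6 unchanged, n1 unchanged); reused cached 4 without running.
  n8: checked — values it read are unchanged (n7 unchanged, n5 unchanged); reused cached 16 without running.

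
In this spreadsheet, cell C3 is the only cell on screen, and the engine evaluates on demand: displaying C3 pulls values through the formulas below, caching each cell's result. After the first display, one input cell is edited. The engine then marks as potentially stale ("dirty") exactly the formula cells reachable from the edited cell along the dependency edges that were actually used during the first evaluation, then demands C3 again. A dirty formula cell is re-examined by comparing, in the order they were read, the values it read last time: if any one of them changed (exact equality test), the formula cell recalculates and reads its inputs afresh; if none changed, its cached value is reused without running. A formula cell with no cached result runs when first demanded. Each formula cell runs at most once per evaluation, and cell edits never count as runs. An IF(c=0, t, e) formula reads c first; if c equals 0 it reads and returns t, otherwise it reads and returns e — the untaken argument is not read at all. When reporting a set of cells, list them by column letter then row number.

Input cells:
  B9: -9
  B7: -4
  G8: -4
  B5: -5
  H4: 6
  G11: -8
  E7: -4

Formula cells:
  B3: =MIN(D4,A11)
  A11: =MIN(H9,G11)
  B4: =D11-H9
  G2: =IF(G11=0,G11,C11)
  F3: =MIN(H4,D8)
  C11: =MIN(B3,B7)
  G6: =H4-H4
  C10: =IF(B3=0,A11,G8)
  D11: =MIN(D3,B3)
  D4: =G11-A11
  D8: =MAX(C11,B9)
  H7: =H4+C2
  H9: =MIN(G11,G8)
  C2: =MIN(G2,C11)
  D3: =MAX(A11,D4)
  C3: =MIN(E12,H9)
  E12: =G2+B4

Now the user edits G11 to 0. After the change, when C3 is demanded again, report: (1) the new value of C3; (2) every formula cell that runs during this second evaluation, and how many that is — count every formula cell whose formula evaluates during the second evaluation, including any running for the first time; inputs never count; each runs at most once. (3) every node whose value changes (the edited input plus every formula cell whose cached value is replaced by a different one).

Initial pass — values computed on the first demand:
  H9 = MIN(-8, -4) = -8
  A11 = MIN(-8, -8) = -8
  D4 = -8 - -8 = 0
  B3 = MIN(0, -8) = -8
  C11 = MIN(-8, -4) = -8
  D3 = MAX(-8, 0) = 0
  D11 = MIN(0, -8) = -8
  B4 = -8 - -8 = 0
  G2 = IF(G11=0: G11=-8 -> else branch C11) = -8
  E12 = -8 + 0 = -8
  C3 = MIN(-8, -8) = -8

Second demand — change propagation:
  H9: re-runs because G11 -8->0; new result -4.
  A11: re-runs because H9 -8->-4; G11 -8->0; new result -4.
  D4: re-runs because G11 -8->0; A11 -8->-4; new result 4.
  B3: re-runs because D4 0->4; A11 -8->-4; new result -4.
  C11: dirty yet unreached — the second evaluation never asks for it.
  D3: re-runs because A11 -8->-4; D4 0->4; new result 4.
  D11: re-runs because D3 0->4; B3 -8->-4; new result -4.
  B4: re-runs because D11 -8->-4; H9 -8->-4; new result 0 (unchanged).
  G2: re-runs because G11 -8->0; new result 0.
  E12: re-runs because G2 -8->0; new result 0.
  C3: re-runs because E12 -8->0; H9 -8->-4; new result -4.

The important point: the flipped condition redirects demand; C11 is left stale, never re-checked.

C3 now evaluates to -4.
Run set: A11, B3, B4, C3, D3, D4, D11, E12, G2, H9 (10 run).
Changed values: A11, B3, C3, D3, D4, D11, E12, G2, G11, H9.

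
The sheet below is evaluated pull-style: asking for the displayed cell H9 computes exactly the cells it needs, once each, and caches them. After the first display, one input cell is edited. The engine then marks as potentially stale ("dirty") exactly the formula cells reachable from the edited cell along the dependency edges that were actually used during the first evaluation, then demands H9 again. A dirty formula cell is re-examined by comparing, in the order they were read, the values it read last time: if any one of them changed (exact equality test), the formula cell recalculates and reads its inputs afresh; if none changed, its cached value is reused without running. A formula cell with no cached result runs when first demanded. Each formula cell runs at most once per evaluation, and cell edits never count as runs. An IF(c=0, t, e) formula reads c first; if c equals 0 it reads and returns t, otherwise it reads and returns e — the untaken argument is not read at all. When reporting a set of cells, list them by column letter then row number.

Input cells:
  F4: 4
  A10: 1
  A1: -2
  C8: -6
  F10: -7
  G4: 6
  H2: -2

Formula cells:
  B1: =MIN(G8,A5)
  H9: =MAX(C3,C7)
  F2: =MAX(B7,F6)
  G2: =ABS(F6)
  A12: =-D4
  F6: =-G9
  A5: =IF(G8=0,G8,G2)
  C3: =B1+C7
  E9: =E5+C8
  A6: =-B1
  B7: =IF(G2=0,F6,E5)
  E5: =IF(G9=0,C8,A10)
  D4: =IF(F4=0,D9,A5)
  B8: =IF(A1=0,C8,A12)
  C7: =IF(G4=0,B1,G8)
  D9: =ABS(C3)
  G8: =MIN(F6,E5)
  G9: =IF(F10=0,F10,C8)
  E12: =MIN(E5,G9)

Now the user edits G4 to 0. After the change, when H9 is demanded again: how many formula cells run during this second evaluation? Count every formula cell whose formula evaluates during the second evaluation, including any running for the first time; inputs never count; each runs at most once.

1 formula cells run: C7.
Note the absorption at C7: it re-runs yet its value is the same, leaving the output's value untouched.

First demand of the output computes:
  G9 = IF(F10=0: F10=-7 -> else branch C8) = -6
  E5 = IF(G9=0: G9=-6 -> else branch A10) = 1
  F6 = -(-6) = 6
  G2 = ABS(6) = 6
  G8 = MIN(6, 1) = 1
  A5 = IF(G8=0: G8=1 -> else branch G2) = 6
  B1 = MIN(1, 6) = 1
  C7 = IF(G4=0: G4=6 -> else branch G8) = 1
  C3 = 1 + 1 = 2
  H9 = MAX(2, 1) = 2

After the edit, cleaning proceeds:
  C7: a read changed (G4 6->0) — executes, giving 1 — identical to its old value.
  C3: dirty, but its reads are unchanged (B1 unchanged, C7 unchanged); cached 2 stands.
  H9: dirty, but its reads are unchanged (C3 unchanged, C7 unchanged); cached 2 stands.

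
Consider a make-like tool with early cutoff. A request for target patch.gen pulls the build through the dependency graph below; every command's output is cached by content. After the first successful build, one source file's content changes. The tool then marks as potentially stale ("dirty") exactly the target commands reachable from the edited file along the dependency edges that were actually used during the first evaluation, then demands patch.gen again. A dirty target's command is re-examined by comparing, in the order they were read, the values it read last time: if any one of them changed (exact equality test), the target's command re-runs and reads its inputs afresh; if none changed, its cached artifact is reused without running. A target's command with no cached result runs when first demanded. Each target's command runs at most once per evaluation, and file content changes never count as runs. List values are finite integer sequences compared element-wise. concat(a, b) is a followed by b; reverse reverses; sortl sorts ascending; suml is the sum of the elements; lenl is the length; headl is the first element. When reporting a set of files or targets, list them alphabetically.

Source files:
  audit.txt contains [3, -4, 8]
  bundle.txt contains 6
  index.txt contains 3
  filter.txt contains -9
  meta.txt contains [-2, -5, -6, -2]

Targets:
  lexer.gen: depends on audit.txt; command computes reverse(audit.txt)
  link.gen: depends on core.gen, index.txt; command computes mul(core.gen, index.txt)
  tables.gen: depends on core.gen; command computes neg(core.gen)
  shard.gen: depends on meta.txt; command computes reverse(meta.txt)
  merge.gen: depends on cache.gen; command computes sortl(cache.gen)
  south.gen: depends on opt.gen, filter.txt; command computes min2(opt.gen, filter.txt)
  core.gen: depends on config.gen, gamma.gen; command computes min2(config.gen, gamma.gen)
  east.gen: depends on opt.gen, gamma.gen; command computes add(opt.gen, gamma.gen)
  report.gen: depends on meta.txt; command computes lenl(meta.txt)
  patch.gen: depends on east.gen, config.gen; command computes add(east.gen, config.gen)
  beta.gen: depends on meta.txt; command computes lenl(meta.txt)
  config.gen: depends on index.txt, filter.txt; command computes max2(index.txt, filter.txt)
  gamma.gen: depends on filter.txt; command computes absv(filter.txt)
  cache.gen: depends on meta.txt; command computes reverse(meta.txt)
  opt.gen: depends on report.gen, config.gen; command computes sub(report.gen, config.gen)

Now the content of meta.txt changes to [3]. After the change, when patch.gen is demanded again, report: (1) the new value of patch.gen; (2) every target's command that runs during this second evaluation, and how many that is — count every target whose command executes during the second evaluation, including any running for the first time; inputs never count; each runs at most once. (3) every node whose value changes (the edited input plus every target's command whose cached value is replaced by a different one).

Demanding patch.gen again yields 10.
4 target commands run: east.gen, opt.gen, patch.gen, report.gen.
The nodes whose values change: east.gen, meta.txt, opt.gen, patch.gen, report.gen.

First demand of the output computes:
  config.gen = max2(3, -9) = 3
  gamma.gen = absv(-9) = 9
  report.gen = lenl([-2, -5, -6, -2]) = 4
  opt.gen = sub(4, 3) = 1
  east.gen = add(1, 9) = 10
  patch.gen = add(10, 3) = 13

After the edit, cleaning proceeds:
  report.gen: a read changed (meta.txt [-2, -5, -6, -2]->[3]) — executes, giving 1.
  opt.gen: a read changed (report.gen 4->1) — executes, giving -2.
  east.gen: a read changed (opt.gen 1->-2) — executes, giving 7.
  patch.gen: a read changed (east.gen 10->7) — executes, giving 10.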